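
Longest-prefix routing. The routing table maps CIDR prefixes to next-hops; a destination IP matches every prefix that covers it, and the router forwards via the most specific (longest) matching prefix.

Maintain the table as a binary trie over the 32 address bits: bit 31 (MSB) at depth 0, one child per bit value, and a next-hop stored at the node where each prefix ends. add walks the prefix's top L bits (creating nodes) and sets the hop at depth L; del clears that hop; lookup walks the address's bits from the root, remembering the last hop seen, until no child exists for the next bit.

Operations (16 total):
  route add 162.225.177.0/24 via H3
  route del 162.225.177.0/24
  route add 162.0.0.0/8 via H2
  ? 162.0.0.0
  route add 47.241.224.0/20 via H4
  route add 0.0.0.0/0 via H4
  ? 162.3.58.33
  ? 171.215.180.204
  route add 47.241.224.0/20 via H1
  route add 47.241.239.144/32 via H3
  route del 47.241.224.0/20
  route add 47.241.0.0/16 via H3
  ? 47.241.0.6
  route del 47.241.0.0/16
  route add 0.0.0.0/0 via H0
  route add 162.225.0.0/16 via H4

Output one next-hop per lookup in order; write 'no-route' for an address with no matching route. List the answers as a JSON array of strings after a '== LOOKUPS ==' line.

Trace:
  add 162.225.177.0/24 -> H3 at depth 24
  - 162.225.177.0/24 clear@24
  add 162.0.0.0/8 -> H2 at depth 8
  Q 162.0.0.0: descend 10100010 ; hops seen [H2] ; pick H2
  add 47.241.224.0/20 -> H4 at depth 20
  add 0.0.0.0/0 -> H4 at depth 0
  Q 162.3.58.33: descend 10100010 ; hops seen [H4,H2] ; pick H2
  Q 171.215.180.204: descend 1010 ; hops seen [H4] ; pick H4
  add 47.241.224.0/20 -> H1 at depth 20
  add 47.241.239.144/32 -> H3 at depth 32
  - 47.241.224.0/20 clear@20
  add 47.241.0.0/16 -> H3 at depth 16
  Q 47.241.0.6: descend 0010111111110001 ; hops seen [H4,H3] ; pick H3
  - 47.241.0.0/16 clear@16
  add 0.0.0.0/0 -> H0 at depth 0
  add 162.225.0.0/16 -> H4 at depth 16

== LOOKUPS ==
["H2","H2","H4","H3"]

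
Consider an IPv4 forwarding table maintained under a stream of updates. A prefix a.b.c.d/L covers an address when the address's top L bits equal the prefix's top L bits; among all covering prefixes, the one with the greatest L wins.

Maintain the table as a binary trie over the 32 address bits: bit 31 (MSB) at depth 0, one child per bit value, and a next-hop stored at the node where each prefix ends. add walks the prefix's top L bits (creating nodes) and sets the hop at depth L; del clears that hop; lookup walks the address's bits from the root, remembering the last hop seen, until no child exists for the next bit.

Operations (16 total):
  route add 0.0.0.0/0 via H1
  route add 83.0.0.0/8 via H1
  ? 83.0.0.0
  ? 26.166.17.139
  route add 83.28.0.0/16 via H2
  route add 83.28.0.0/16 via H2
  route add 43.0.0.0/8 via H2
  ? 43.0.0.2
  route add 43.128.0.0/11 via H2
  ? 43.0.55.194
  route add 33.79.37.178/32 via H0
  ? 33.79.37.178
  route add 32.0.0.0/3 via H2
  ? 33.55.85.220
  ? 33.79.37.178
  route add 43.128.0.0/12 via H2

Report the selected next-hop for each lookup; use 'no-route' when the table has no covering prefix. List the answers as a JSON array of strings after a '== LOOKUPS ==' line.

Apply in order:
  + 0.0.0.0/0 (H1) depth=0
  + 83.0.0.0/8 (H1) depth=8
  lookup 83.0.0.0: bits 01010011 walk d0:H1→d1:-→d2:-→d3:-→d4:-→d5:-→d6:-→d7:-→d8:H1 -> H1
  lookup 26.166.17.139: bits 0 walk d0:H1→d1:- -> H1
  + 83.28.0.0/16 (H2) depth=16
  + 83.28.0.0/16 (H2) depth=16
  + 43.0.0.0/8 (H2) depth=8
  lookup 43.0.0.2: bits 00101011 walk d0:H1→d1:-→d2:-→d3:-→d4:-→d5:-→d6:-→d7:-→d8:H2 -> H2
  + 43.128.0.0/11 (H2) depth=11
  lookup 43.0.55.194: bits 00101011 walk d0:H1→d1:-→d2:-→d3:-→d4:-→d5:-→d6:-→d7:-→d8:H2 -> H2
  + 33.79.37.178/32 (H0) depth=32
  lookup 33.79.37.178: bits 00100001010011110010010110110010 walk d0:H1→d1:-→d2:-→d3:-→d4:-→d5:-→d6:-→d7:-→d8:-→d9:-→d10:-→d11:-→d12:-→d13:-→d14:-→d15:-→d16:-→d17:-→d18:-→d19:-→d20:-→d21:-→d22:-→d23:-→d24:-→d25:-→d26:-→d27:-→d28:-→d29:-→d30:-→d31:-→d32:H0 -> H0
  + 32.0.0.0/3 (H2) depth=3
  lookup 33.55.85.220: bits 001000010 walk d0:H1→d1:-→d2:-→d3:H2→d4:-→d5:-→d6:-→d7:-→d8:-→d9:- -> H2
  lookup 33.79.37.178: bits 00100001010011110010010110110010 walk d0:H1→d1:-→d2:-→d3:H2→d4:-→d5:-→d6:-→d7:-→d8:-→d9:-→d10:-→d11:-→d12:-→d13:-→d14:-→d15:-→d16:-→d17:-→d18:-→d19:-→d20:-→d21:-→d22:-→d23:-→d24:-→d25:-→d26:-→d27:-→d28:-→d29:-→d30:-→d31:-→d32:H0 -> H0
  + 43.128.0.0/12 (H2) depth=12

== LOOKUPS ==
["H1","H1","H2","H2","H0","H2","H0"]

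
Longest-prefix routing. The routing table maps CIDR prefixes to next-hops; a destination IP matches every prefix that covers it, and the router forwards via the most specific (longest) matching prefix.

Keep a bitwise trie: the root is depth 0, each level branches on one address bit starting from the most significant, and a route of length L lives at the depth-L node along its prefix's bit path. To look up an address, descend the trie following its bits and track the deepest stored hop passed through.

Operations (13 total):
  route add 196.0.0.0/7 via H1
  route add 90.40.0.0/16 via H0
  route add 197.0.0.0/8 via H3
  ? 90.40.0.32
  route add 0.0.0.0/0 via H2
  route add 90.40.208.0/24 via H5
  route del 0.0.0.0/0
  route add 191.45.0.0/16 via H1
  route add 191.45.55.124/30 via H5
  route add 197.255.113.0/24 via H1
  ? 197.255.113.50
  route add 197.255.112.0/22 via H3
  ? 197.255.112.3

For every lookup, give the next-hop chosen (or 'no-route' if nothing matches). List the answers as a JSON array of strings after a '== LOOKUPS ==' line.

Apply in order:
  + 196.0.0.0/7 (H1) depth=7
  + 90.40.0.0/16 (H0) depth=16
  + 197.0.0.0/8 (H3) depth=8
  ? 90.40.0.32  path d0:-→d1:-→d2:-→d3:-→d4:-→d5:-→d6:-→d7:-→d8:-→d9:-→d10:-→d11:-→d12:-→d13:-→d14:-→d15:-→d16:H0  best=H0
  + 0.0.0.0/0 (H2) depth=0
  + 90.40.208.0/24 (H5) depth=24
  - 0.0.0.0/0 clear@0
  + 191.45.0.0/16 (H1) depth=16
  + 191.45.55.124/30 (H5) depth=30
  + 197.255.113.0/24 (H1) depth=24
  ? 197.255.113.50  path d0:-→d1:-→d2:-→d3:-→d4:-→d5:-→d6:-→d7:H1→d8:H3→d9:-→d10:-→d11:-→d12:-→d13:-→d14:-→d15:-→d16:-→d17:-→d18:-→d19:-→d20:-→d21:-→d22:-→d23:-→d24:H1  best=H1
  + 197.255.112.0/22 (H3) depth=22
  ? 197.255.112.3  path d0:-→d1:-→d2:-→d3:-→d4:-→d5:-→d6:-→d7:H1→d8:H3→d9:-→d10:-→d11:-→d12:-→d13:-→d14:-→d15:-→d16:-→d17:-→d18:-→d19:-→d20:-→d21:-→d22:H3→d23:-  best=H3

== LOOKUPS ==
["H0","H1","H3"]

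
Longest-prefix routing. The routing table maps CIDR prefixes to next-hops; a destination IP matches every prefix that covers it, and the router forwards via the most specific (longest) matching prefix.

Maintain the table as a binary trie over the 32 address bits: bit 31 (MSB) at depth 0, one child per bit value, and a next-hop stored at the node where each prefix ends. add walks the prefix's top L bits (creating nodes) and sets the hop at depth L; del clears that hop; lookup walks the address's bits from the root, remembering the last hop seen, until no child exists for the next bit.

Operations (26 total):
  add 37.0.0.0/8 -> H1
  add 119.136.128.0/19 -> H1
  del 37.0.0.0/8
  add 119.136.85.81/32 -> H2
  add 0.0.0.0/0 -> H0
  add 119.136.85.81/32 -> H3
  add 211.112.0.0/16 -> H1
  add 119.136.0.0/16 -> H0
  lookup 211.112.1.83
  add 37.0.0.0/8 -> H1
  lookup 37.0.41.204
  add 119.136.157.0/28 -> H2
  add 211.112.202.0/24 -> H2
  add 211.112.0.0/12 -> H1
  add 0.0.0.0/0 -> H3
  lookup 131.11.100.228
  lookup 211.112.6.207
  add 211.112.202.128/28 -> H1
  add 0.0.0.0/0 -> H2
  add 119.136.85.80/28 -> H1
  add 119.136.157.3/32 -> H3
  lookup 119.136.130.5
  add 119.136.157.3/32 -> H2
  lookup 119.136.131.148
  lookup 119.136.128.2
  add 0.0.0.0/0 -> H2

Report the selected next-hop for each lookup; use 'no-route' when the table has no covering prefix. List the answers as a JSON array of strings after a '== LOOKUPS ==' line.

Trace:
  + 37.0.0.0/8 (H1) depth=8
  + 119.136.128.0/19 (H1) depth=19
  - 37.0.0.0/8 clear@8
  + 119.136.85.81/32 (H2) depth=32
  + 0.0.0.0/0 (H0) depth=0
  + 119.136.85.81/32 (H3) depth=32
  + 211.112.0.0/16 (H1) depth=16
  + 119.136.0.0/16 (H0) depth=16
  lookup 211.112.1.83: bits 1101001101110000 walk d0:H0→d1:-→d2:-→d3:-→d4:-→d5:-→d6:-→d7:-→d8:-→d9:-→d10:-→d11:-→d12:-→d13:-→d14:-→d15:-→d16:H1 -> H1
  + 37.0.0.0/8 (H1) depth=8
  lookup 37.0.41.204: bits 00100101 walk d0:H0→d1:-→d2:-→d3:-→d4:-→d5:-→d6:-→d7:-→d8:H1 -> H1
  + 119.136.157.0/28 (H2) depth=28
  + 211.112.202.0/24 (H2) depth=24
  + 211.112.0.0/12 (H1) depth=12
  + 0.0.0.0/0 (H3) depth=0
  lookup 131.11.100.228: bits 1 walk d0:H3→d1:- -> H3
  lookup 211.112.6.207: bits 1101001101110000 walk d0:H3→d1:-→d2:-→d3:-→d4:-→d5:-→d6:-→d7:-→d8:-→d9:-→d10:-→d11:-→d12:H1→d13:-→d14:-→d15:-→d16:H1 -> H1
  + 211.112.202.128/28 (H1) depth=28
  + 0.0.0.0/0 (H2) depth=0
  + 119.136.85.80/28 (H1) depth=28
  + 119.136.157.3/32 (H3) depth=32
  lookup 119.136.130.5: bits 0111011110001000100 walk d0:H2→d1:-→d2:-→d3:-→d4:-→d5:-→d6:-→d7:-→d8:-→d9:-→d10:-→d11:-→d12:-→d13:-→d14:-→d15:-→d16:H0→d17:-→d18:-→d19:H1 -> H1
  + 119.136.157.3/32 (H2) depth=32
  lookup 119.136.131.148: bits 0111011110001000100 walk d0:H2→d1:-→d2:-→d3:-→d4:-→d5:-→d6:-→d7:-→d8:-→d9:-→d10:-→d11:-→d12:-→d13:-→d14:-→d15:-→d16:H0→d17:-→d18:-→d19:H1 -> H1
  lookup 119.136.128.2: bits 0111011110001000100 walk d0:H2→d1:-→d2:-→d3:-→d4:-→d5:-→d6:-→d7:-→d8:-→d9:-→d10:-→d11:-→d12:-→d13:-→d14:-→d15:-→d16:H0→d17:-→d18:-→d19:H1 -> H1
  + 0.0.0.0/0 (H2) depth=0

== LOOKUPS ==
["H1","H1","H3","H1","H1","H1","H1"]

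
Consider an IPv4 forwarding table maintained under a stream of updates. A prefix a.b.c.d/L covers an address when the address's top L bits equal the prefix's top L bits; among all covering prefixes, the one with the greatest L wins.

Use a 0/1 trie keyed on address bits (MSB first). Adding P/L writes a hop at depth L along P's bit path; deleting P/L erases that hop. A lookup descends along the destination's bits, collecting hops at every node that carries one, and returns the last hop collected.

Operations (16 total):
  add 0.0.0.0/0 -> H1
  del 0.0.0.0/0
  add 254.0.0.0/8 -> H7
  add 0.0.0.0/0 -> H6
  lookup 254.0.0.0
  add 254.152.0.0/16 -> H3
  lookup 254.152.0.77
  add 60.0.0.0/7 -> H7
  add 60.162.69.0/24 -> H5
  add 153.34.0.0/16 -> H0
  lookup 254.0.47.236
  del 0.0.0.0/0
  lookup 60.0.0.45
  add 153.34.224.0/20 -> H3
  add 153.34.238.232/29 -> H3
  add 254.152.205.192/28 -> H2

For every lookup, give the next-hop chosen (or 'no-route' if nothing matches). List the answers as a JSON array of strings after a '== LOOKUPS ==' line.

Trace:
  add 0.0.0.0/0 -> H1 at depth 0
  del 0.0.0.0/0 (clear depth 0)
  add 254.0.0.0/8 -> H7 at depth 8
  add 0.0.0.0/0 -> H6 at depth 0
  lookup 254.0.0.0: bits 11111110 walk d0:H6→d1:-→d2:-→d3:-→d4:-→d5:-→d6:-→d7:-→d8:H7 -> H7
  add 254.152.0.0/16 -> H3 at depth 16
  lookup 254.152.0.77: bits 1111111010011000 walk d0:H6→d1:-→d2:-→d3:-→d4:-→d5:-→d6:-→d7:-→d8:H7→d9:-→d10:-→d11:-→d12:-→d13:-→d14:-→d15:-→d16:H3 -> H3
  add 60.0.0.0/7 -> H7 at depth 7
  add 60.162.69.0/24 -> H5 at depth 24
  add 153.34.0.0/16 -> H0 at depth 16
  lookup 254.0.47.236: bits 11111110 walk d0:H6→d1:-→d2:-→d3:-→d4:-→d5:-→d6:-→d7:-→d8:H7 -> H7
  del 0.0.0.0/0 (clear depth 0)
  lookup 60.0.0.45: bits 00111100 walk d0:-→d1:-→d2:-→d3:-→d4:-→d5:-→d6:-→d7:H7→d8:- -> H7
  add 153.34.224.0/20 -> H3 at depth 20
  add 153.34.238.232/29 -> H3 at depth 29
  add 254.152.205.192/28 -> H2 at depth 28

== LOOKUPS ==
["H7","H3","H7","H7"]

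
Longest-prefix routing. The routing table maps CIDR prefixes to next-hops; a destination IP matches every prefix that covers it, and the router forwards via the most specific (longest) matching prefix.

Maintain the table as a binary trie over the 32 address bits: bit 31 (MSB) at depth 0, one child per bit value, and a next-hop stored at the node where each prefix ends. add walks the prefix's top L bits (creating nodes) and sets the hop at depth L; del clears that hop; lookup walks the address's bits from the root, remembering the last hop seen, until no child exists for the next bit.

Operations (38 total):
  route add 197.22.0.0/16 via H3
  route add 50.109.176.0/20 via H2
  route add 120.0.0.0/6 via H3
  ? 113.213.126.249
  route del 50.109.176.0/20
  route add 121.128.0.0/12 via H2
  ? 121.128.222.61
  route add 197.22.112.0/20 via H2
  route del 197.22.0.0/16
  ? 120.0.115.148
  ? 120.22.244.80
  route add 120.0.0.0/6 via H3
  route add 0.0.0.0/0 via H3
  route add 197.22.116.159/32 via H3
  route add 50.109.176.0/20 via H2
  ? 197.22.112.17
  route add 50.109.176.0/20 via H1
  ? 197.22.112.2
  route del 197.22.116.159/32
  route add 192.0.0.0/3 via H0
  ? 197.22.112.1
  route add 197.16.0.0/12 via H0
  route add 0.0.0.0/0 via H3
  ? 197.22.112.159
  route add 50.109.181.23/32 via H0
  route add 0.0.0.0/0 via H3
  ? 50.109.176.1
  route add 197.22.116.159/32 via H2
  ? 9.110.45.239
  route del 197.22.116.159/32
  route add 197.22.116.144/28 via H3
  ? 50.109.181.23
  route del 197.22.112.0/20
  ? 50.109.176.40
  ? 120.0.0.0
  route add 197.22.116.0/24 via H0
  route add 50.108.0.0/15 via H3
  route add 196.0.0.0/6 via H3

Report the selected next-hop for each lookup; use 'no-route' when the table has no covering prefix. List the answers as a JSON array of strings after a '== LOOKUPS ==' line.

Trace:
  + 197.22.0.0/16 (H3) depth=16
  + 50.109.176.0/20 (H2) depth=20
  + 120.0.0.0/6 (H3) depth=6
  ? 113.213.126.249  path d0:-→d1:-→d2:-→d3:-→d4:-  best=no-route
  - 50.109.176.0/20 clear@20
  + 121.128.0.0/12 (H2) depth=12
  ? 121.128.222.61  path d0:-→d1:-→d2:-→d3:-→d4:-→d5:-→d6:H3→d7:-→d8:-→d9:-→d10:-→d11:-→d12:H2  best=H2
  + 197.22.112.0/20 (H2) depth=20
  - 197.22.0.0/16 clear@16
  ? 120.0.115.148  path d0:-→d1:-→d2:-→d3:-→d4:-→d5:-→d6:H3→d7:-  best=H3
  ? 120.22.244.80  path d0:-→d1:-→d2:-→d3:-→d4:-→d5:-→d6:H3→d7:-  best=H3
  + 120.0.0.0/6 (H3) depth=6
  + 0.0.0.0/0 (H3) depth=0
  + 197.22.116.159/32 (H3) depth=32
  + 50.109.176.0/20 (H2) depth=20
  ? 197.22.112.17  path d0:H3→d1:-→d2:-→d3:-→d4:-→d5:-→d6:-→d7:-→d8:-→d9:-→d10:-→d11:-→d12:-→d13:-→d14:-→d15:-→d16:-→d17:-→d18:-→d19:-→d20:H2→d21:-  best=H2
  + 50.109.176.0/20 (H1) depth=20
  ? 197.22.112.2  path d0:H3→d1:-→d2:-→d3:-→d4:-→d5:-→d6:-→d7:-→d8:-→d9:-→d10:-→d11:-→d12:-→d13:-→d14:-→d15:-→d16:-→d17:-→d18:-→d19:-→d20:H2→d21:-  best=H2
  - 197.22.116.159/32 clear@32
  + 192.0.0.0/3 (H0) depth=3
  ? 197.22.112.1  path d0:H3→d1:-→d2:-→d3:H0→d4:-→d5:-→d6:-→d7:-→d8:-→d9:-→d10:-→d11:-→d12:-→d13:-→d14:-→d15:-→d16:-→d17:-→d18:-→d19:-→d20:H2→d21:-  best=H2
  + 197.16.0.0/12 (H0) depth=12
  + 0.0.0.0/0 (H3) depth=0
  ? 197.22.112.159  path d0:H3→d1:-→d2:-→d3:H0→d4:-→d5:-→d6:-→d7:-→d8:-→d9:-→d10:-→d11:-→d12:H0→d13:-→d14:-→d15:-→d16:-→d17:-→d18:-→d19:-→d20:H2→d21:-  best=H2
  + 50.109.181.23/32 (H0) depth=32
  + 0.0.0.0/0 (H3) depth=0
  ? 50.109.176.1  path d0:H3→d1:-→d2:-→d3:-→d4:-→d5:-→d6:-→d7:-→d8:-→d9:-→d10:-→d11:-→d12:-→d13:-→d14:-→d15:-→d16:-→d17:-→d18:-→d19:-→d20:H1→d21:-  best=H1
  + 197.22.116.159/32 (H2) depth=32
  ? 9.110.45.239  path d0:H3→d1:-→d2:-  best=H3
  - 197.22.116.159/32 clear@32
  + 197.22.116.144/28 (H3) depth=28
  ? 50.109.181.23  path d0:H3→d1:-→d2:-→d3:-→d4:-→d5:-→d6:-→d7:-→d8:-→d9:-→d10:-→d11:-→d12:-→d13:-→d14:-→d15:-→d16:-→d17:-→d18:-→d19:-→d20:H1→d21:-→d22:-→d23:-→d24:-→d25:-→d26:-→d27:-→d28:-→d29:-→d30:-→d31:-→d32:H0  best=H0
  - 197.22.112.0/20 clear@20
  ? 50.109.176.40  path d0:H3→d1:-→d2:-→d3:-→d4:-→d5:-→d6:-→d7:-→d8:-→d9:-→d10:-→d11:-→d12:-→d13:-→d14:-→d15:-→d16:-→d17:-→d18:-→d19:-→d20:H1→d21:-  best=H1
  ? 120.0.0.0  path d0:H3→d1:-→d2:-→d3:-→d4:-→d5:-→d6:H3→d7:-  best=H3
  + 197.22.116.0/24 (H0) depth=24
  + 50.108.0.0/15 (H3) depth=15
  + 196.0.0.0/6 (H3) depth=6

== LOOKUPS ==
["no-route","H2","H3","H3","H2","H2","H2","H2","H1","H3","H0","H1","H3"]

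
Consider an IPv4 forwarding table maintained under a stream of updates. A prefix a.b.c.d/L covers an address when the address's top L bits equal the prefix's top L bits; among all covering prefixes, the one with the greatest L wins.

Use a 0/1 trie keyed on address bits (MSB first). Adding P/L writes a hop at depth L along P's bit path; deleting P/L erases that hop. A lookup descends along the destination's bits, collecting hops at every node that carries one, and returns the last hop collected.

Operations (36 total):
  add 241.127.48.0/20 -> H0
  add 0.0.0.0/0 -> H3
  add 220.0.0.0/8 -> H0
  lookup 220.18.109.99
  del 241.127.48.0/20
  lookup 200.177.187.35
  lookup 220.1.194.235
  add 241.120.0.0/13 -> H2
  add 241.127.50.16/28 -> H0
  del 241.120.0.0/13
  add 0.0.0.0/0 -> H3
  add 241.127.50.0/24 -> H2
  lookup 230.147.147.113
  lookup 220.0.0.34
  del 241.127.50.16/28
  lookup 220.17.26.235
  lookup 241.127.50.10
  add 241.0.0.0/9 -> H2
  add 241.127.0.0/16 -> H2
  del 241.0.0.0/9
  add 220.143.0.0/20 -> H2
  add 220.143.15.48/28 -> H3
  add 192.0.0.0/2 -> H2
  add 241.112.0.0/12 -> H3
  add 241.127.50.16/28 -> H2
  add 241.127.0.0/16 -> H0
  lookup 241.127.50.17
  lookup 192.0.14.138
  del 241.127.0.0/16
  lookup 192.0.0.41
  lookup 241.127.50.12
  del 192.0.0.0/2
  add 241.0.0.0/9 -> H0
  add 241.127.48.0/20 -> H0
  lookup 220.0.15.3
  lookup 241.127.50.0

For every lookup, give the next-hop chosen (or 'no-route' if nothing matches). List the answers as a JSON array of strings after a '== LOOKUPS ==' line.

Process each operation:
  add 241.127.48.0/20 -> H0 at depth 20
  add 0.0.0.0/0 -> H3 at depth 0
  add 220.0.0.0/8 -> H0 at depth 8
  lookup 220.18.109.99: bits 11011100 walk d0:H3→d1:-→d2:-→d3:-→d4:-→d5:-→d6:-→d7:-→d8:H0 -> H0
  del 241.127.48.0/20 (clear depth 20)
  lookup 200.177.187.35: bits 110 walk d0:H3→d1:-→d2:-→d3:- -> H3
  lookup 220.1.194.235: bits 11011100 walk d0:H3→d1:-→d2:-→d3:-→d4:-→d5:-→d6:-→d7:-→d8:H0 -> H0
  add 241.120.0.0/13 -> H2 at depth 13
  add 241.127.50.16/28 -> H0 at depth 28
  del 241.120.0.0/13 (clear depth 13)
  add 0.0.0.0/0 -> H3 at depth 0
  add 241.127.50.0/24 -> H2 at depth 24
  lookup 230.147.147.113: bits 111 walk d0:H3→d1:-→d2:-→d3:- -> H3
  lookup 220.0.0.34: bits 11011100 walk d0:H3→d1:-→d2:-→d3:-→d4:-→d5:-→d6:-→d7:-→d8:H0 -> H0
  del 241.127.50.16/28 (clear depth 28)
  lookup 220.17.26.235: bits 11011100 walk d0:H3→d1:-→d2:-→d3:-→d4:-→d5:-→d6:-→d7:-→d8:H0 -> H0
  lookup 241.127.50.10: bits 111100010111111100110010000 walk d0:H3→d1:-→d2:-→d3:-→d4:-→d5:-→d6:-→d7:-→d8:-→d9:-→d10:-→d11:-→d12:-→d13:-→d14:-→d15:-→d16:-→d17:-→d18:-→d19:-→d20:-→d21:-→d22:-→d23:-→d24:H2→d25:-→d26:-→d27:- -> H2
  add 241.0.0.0/9 -> H2 at depth 9
  add 241.127.0.0/16 -> H2 at depth 16
  del 241.0.0.0/9 (clear depth 9)
  add 220.143.0.0/20 -> H2 at depth 20
  add 220.143.15.48/28 -> H3 at depth 28
  add 192.0.0.0/2 -> H2 at depth 2
  add 241.112.0.0/12 -> H3 at depth 12
  add 241.127.50.16/28 -> H2 at depth 28
  add 241.127.0.0/16 -> H0 at depth 16
  lookup 241.127.50.17: bits 1111000101111111001100100001 walk d0:H3→d1:-→d2:H2→d3:-→d4:-→d5:-→d6:-→d7:-→d8:-→d9:-→d10:-→d11:-→d12:H3→d13:-→d14:-→d15:-→d16:H0→d17:-→d18:-→d19:-→d20:-→d21:-→d22:-→d23:-→d24:H2→d25:-→d26:-→d27:-→d28:H2 -> H2
  lookup 192.0.14.138: bits 110 walk d0:H3→d1:-→d2:H2→d3:- -> H2
  del 241.127.0.0/16 (clear depth 16)
  lookup 192.0.0.41: bits 110 walk d0:H3→d1:-→d2:H2→d3:- -> H2
  lookup 241.127.50.12: bits 111100010111111100110010000 walk d0:H3→d1:-→d2:H2→d3:-→d4:-→d5:-→d6:-→d7:-→d8:-→d9:-→d10:-→d11:-→d12:H3→d13:-→d14:-→d15:-→d16:-→d17:-→d18:-→d19:-→d20:-→d21:-→d22:-→d23:-→d24:H2→d25:-→d26:-→d27:- -> H2
  del 192.0.0.0/2 (clear depth 2)
  add 241.0.0.0/9 -> H0 at depth 9
  add 241.127.48.0/20 -> H0 at depth 20
  lookup 220.0.15.3: bits 11011100 walk d0:H3→d1:-→d2:-→d3:-→d4:-→d5:-→d6:-→d7:-→d8:H0 -> H0
  lookup 241.127.50.0: bits 111100010111111100110010000 walk d0:H3→d1:-→d2:-→d3:-→d4:-→d5:-→d6:-→d7:-→d8:-→d9:H0→d10:-→d11:-→d12:H3→d13:-→d14:-→d15:-→d16:-→d17:-→d18:-→d19:-→d20:H0→d21:-→d22:-→d23:-→d24:H2→d25:-→d26:-→d27:- -> H2

== LOOKUPS ==
["H0","H3","H0","H3","H0","H0","H2","H2","H2","H2","H2","H0","H2"]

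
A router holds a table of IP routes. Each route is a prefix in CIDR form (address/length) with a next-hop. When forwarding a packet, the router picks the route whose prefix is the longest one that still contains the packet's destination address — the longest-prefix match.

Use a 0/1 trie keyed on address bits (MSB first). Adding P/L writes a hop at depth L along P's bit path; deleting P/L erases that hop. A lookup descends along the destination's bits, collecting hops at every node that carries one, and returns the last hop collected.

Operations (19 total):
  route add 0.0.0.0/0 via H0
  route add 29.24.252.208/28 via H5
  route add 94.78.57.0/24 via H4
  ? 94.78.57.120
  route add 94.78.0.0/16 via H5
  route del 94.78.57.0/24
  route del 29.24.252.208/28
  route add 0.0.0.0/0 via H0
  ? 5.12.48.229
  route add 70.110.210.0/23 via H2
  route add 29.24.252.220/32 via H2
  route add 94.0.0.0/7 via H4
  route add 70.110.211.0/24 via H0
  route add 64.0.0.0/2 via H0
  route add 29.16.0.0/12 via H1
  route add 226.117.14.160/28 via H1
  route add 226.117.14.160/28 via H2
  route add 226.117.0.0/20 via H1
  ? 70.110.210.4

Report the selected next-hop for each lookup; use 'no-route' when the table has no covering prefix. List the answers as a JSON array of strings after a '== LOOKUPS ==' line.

Process each operation:
  add 0.0.0.0/0 -> H0 at depth 0
  add 29.24.252.208/28 -> H5 at depth 28
  add 94.78.57.0/24 -> H4 at depth 24
  Q 94.78.57.120: descend 010111100100111000111001 ; hops seen [H0,H4] ; pick H4
  add 94.78.0.0/16 -> H5 at depth 16
  del 94.78.57.0/24 (clear depth 24)
  del 29.24.252.208/28 (clear depth 28)
  add 0.0.0.0/0 -> H0 at depth 0
  Q 5.12.48.229: descend 000 ; hops seen [H0] ; pick H0
  add 70.110.210.0/23 -> H2 at depth 23
  add 29.24.252.220/32 -> H2 at depth 32
  add 94.0.0.0/7 -> H4 at depth 7
  add 70.110.211.0/24 -> H0 at depth 24
  add 64.0.0.0/2 -> H0 at depth 2
  add 29.16.0.0/12 -> H1 at depth 12
  add 226.117.14.160/28 -> H1 at depth 28
  add 226.117.14.160/28 -> H2 at depth 28
  add 226.117.0.0/20 -> H1 at depth 20
  Q 70.110.210.4: descend 01000110011011101101001 ; hops seen [H0,H0,H2] ; pick H2

== LOOKUPS ==
["H4","H0","H2"]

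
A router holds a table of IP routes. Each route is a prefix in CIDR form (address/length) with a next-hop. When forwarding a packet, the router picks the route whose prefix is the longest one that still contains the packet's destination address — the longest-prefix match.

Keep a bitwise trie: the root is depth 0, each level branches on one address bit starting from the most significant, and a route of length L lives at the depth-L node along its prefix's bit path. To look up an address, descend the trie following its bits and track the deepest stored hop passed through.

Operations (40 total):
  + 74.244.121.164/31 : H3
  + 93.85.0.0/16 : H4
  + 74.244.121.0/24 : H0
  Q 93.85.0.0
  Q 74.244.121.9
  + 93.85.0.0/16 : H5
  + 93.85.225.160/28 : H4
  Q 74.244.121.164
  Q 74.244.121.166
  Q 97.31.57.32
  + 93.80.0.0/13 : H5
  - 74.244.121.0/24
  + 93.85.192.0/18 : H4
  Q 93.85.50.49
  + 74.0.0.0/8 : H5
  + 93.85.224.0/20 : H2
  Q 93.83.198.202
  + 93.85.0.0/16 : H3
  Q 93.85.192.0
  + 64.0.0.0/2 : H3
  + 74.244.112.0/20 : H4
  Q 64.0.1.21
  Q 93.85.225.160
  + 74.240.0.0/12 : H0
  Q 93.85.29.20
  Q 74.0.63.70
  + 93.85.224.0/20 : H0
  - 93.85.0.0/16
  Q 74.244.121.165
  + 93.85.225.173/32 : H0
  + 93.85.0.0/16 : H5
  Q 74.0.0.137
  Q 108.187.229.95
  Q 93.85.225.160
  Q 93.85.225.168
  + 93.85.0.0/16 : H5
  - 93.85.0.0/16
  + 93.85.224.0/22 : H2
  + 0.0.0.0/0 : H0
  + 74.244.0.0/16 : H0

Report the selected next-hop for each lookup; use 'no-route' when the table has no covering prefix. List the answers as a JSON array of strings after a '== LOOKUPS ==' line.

Process each operation:
  add 74.244.121.164/31 -> H3 at depth 31
  add 93.85.0.0/16 -> H4 at depth 16
  add 74.244.121.0/24 -> H0 at depth 24
  lookup 93.85.0.0: bits 0101110101010101 walk d0:-→d1:-→d2:-→d3:-→d4:-→d5:-→d6:-→d7:-→d8:-→d9:-→d10:-→d11:-→d12:-→d13:-→d14:-→d15:-→d16:H4 -> H4
  lookup 74.244.121.9: bits 010010101111010001111001 walk d0:-→d1:-→d2:-→d3:-→d4:-→d5:-→d6:-→d7:-→d8:-→d9:-→d10:-→d11:-→d12:-→d13:-→d14:-→d15:-→d16:-→d17:-→d18:-→d19:-→d20:-→d21:-→d22:-→d23:-→d24:H0 -> H0
  add 93.85.0.0/16 -> H5 at depth 16
  add 93.85.225.160/28 -> H4 at depth 28
  lookup 74.244.121.164: bits 0100101011110100011110011010010 walk d0:-→d1:-→d2:-→d3:-→d4:-→d5:-→d6:-→d7:-→d8:-→d9:-→d10:-→d11:-→d12:-→d13:-→d14:-→d15:-→d16:-→d17:-→d18:-→d19:-→d20:-→d21:-→d22:-→d23:-→d24:H0→d25:-→d26:-→d27:-→d28:-→d29:-→d30:-→d31:H3 -> H3
  lookup 74.244.121.166: bits 010010101111010001111001101001 walk d0:-→d1:-→d2:-→d3:-→d4:-→d5:-→d6:-→d7:-→d8:-→d9:-→d10:-→d11:-→d12:-→d13:-→d14:-→d15:-→d16:-→d17:-→d18:-→d19:-→d20:-→d21:-→d22:-→d23:-→d24:H0→d25:-→d26:-→d27:-→d28:-→d29:-→d30:- -> H0
  lookup 97.31.57.32: bits 01 walk d0:-→d1:-→d2:- -> no-route
  add 93.80.0.0/13 -> H5 at depth 13
  - 74.244.121.0/24 clear@24
  add 93.85.192.0/18 -> H4 at depth 18
  lookup 93.85.50.49: bits 0101110101010101 walk d0:-→d1:-→d2:-→d3:-→d4:-→d5:-→d6:-→d7:-→d8:-→d9:-→d10:-→d11:-→d12:-→d13:H5→d14:-→d15:-→d16:H5 -> H5
  add 74.0.0.0/8 -> H5 at depth 8
  add 93.85.224.0/20 -> H2 at depth 20
  lookup 93.83.198.202: bits 0101110101010 walk d0:-→d1:-→d2:-→d3:-→d4:-→d5:-→d6:-→d7:-→d8:-→d9:-→d10:-→d11:-→d12:-→d13:H5 -> H5
  add 93.85.0.0/16 -> H3 at depth 16
  lookup 93.85.192.0: bits 010111010101010111 walk d0:-→d1:-→d2:-→d3:-→d4:-→d5:-→d6:-→d7:-→d8:-→d9:-→d10:-→d11:-→d12:-→d13:H5→d14:-→d15:-→d16:H3→d17:-→d18:H4 -> H4
  add 64.0.0.0/2 -> H3 at depth 2
  add 74.244.112.0/20 -> H4 at depth 20
  lookup 64.0.1.21: bits 0100 walk d0:-→d1:-→d2:H3→d3:-→d4:- -> H3
  lookup 93.85.225.160: bits 0101110101010101111000011010 walk d0:-→d1:-→d2:H3→d3:-→d4:-→d5:-→d6:-→d7:-→d8:-→d9:-→d10:-→d11:-→d12:-→d13:H5→d14:-→d15:-→d16:H3→d17:-→d18:H4→d19:-→d20:H2→d21:-→d22:-→d23:-→d24:-→d25:-→d26:-→d27:-→d28:H4 -> H4
  add 74.240.0.0/12 -> H0 at depth 12
  lookup 93.85.29.20: bits 0101110101010101 walk d0:-→d1:-→d2:H3→d3:-→d4:-→d5:-→d6:-→d7:-→d8:-→d9:-→d10:-→d11:-→d12:-→d13:H5→d14:-→d15:-→d16:H3 -> H3
  lookup 74.0.63.70: bits 01001010 walk d0:-→d1:-→d2:H3→d3:-→d4:-→d5:-→d6:-→d7:-→d8:H5 -> H5
  add 93.85.224.0/20 -> H0 at depth 20
  - 93.85.0.0/16 clear@16
  lookup 74.244.121.165: bits 0100101011110100011110011010010 walk d0:-→d1:-→d2:H3→d3:-→d4:-→d5:-→d6:-→d7:-→d8:H5→d9:-→d10:-→d11:-→d12:H0→d13:-→d14:-→d15:-→d16:-→d17:-→d18:-→d19:-→d20:H4→d21:-→d22:-→d23:-→d24:-→d25:-→d26:-→d27:-→d28:-→d29:-→d30:-→d31:H3 -> H3
  add 93.85.225.173/32 -> H0 at depth 32
  add 93.85.0.0/16 -> H5 at depth 16
  lookup 74.0.0.137: bits 01001010 walk d0:-→d1:-→d2:H3→d3:-→d4:-→d5:-→d6:-→d7:-→d8:H5 -> H5
  lookup 108.187.229.95: bits 01 walk d0:-→d1:-→d2:H3 -> H3
  lookup 93.85.225.160: bits 0101110101010101111000011010 walk d0:-→d1:-→d2:H3→d3:-→d4:-→d5:-→d6:-→d7:-→d8:-→d9:-→d10:-→d11:-→d12:-→d13:H5→d14:-→d15:-→d16:H5→d17:-→d18:H4→d19:-→d20:H0→d21:-→d22:-→d23:-→d24:-→d25:-→d26:-→d27:-→d28:H4 -> H4
  lookup 93.85.225.168: bits 01011101010101011110000110101 walk d0:-→d1:-→d2:H3→d3:-→d4:-→d5:-→d6:-→d7:-→d8:-→d9:-→d10:-→d11:-→d12:-→d13:H5→d14:-→d15:-→d16:H5→d17:-→d18:H4→d19:-→d20:H0→d21:-→d22:-→d23:-→d24:-→d25:-→d26:-→d27:-→d28:H4→d29:- -> H4
  add 93.85.0.0/16 -> H5 at depth 16
  - 93.85.0.0/16 clear@16
  add 93.85.224.0/22 -> H2 at depth 22
  add 0.0.0.0/0 -> H0 at depth 0
  add 74.244.0.0/16 -> H0 at depth 16

== LOOKUPS ==
["H4","H0","H3","H0","no-route","H5","H5","H4","H3","H4","H3","H5","H3","H5","H3","H4","H4"]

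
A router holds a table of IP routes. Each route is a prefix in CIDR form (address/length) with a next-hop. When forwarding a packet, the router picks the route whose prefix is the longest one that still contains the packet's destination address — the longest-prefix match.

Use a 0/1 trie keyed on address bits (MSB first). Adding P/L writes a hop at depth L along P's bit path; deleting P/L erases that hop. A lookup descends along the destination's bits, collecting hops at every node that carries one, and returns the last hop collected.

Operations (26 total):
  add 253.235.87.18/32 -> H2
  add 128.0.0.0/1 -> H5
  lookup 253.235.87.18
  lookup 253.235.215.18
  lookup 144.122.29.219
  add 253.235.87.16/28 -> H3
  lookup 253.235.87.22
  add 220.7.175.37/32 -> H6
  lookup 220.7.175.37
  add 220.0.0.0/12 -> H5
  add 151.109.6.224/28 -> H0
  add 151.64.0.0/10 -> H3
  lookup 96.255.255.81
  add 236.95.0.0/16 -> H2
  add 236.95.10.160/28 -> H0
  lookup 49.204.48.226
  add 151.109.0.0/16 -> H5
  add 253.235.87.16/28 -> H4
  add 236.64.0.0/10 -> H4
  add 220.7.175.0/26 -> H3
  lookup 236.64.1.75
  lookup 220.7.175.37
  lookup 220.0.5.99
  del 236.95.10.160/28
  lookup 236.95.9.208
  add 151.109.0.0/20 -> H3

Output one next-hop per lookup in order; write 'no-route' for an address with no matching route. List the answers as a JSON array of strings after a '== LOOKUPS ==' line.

Trace:
  + 253.235.87.18/32 (H2) depth=32
  + 128.0.0.0/1 (H5) depth=1
  Q 253.235.87.18: descend 11111101111010110101011100010010 ; hops seen [H5,H2] ; pick H2
  Q 253.235.215.18: descend 1111110111101011 ; hops seen [H5] ; pick H5
  Q 144.122.29.219: descend 1 ; hops seen [H5] ; pick H5
  + 253.235.87.16/28 (H3) depth=28
  Q 253.235.87.22: descend 11111101111010110101011100010 ; hops seen [H5,H3] ; pick H3
  + 220.7.175.37/32 (H6) depth=32
  Q 220.7.175.37: descend 11011100000001111010111100100101 ; hops seen [H5,H6] ; pick H6
  + 220.0.0.0/12 (H5) depth=12
  + 151.109.6.224/28 (H0) depth=28
  + 151.64.0.0/10 (H3) depth=10
  Q 96.255.255.81: descend ε ; hops seen [∅] ; pick no-route
  + 236.95.0.0/16 (H2) depth=16
  + 236.95.10.160/28 (H0) depth=28
  Q 49.204.48.226: descend ε ; hops seen [∅] ; pick no-route
  + 151.109.0.0/16 (H5) depth=16
  + 253.235.87.16/28 (H4) depth=28
  + 236.64.0.0/10 (H4) depth=10
  + 220.7.175.0/26 (H3) depth=26
  Q 236.64.1.75: descend 11101100010 ; hops seen [H5,H4] ; pick H4
  Q 220.7.175.37: descend 11011100000001111010111100100101 ; hops seen [H5,H5,H3,H6] ; pick H6
  Q 220.0.5.99: descend 1101110000000 ; hops seen [H5,H5] ; pick H5
  del 236.95.10.160/28 (clear depth 28)
  Q 236.95.9.208: descend 1110110001011111000010 ; hops seen [H5,H4,H2] ; pick H2
  + 151.109.0.0/20 (H3) depth=20

== LOOKUPS ==
["H2","H5","H5","H3","H6","no-route","no-route","H4","H6","H5","H2"]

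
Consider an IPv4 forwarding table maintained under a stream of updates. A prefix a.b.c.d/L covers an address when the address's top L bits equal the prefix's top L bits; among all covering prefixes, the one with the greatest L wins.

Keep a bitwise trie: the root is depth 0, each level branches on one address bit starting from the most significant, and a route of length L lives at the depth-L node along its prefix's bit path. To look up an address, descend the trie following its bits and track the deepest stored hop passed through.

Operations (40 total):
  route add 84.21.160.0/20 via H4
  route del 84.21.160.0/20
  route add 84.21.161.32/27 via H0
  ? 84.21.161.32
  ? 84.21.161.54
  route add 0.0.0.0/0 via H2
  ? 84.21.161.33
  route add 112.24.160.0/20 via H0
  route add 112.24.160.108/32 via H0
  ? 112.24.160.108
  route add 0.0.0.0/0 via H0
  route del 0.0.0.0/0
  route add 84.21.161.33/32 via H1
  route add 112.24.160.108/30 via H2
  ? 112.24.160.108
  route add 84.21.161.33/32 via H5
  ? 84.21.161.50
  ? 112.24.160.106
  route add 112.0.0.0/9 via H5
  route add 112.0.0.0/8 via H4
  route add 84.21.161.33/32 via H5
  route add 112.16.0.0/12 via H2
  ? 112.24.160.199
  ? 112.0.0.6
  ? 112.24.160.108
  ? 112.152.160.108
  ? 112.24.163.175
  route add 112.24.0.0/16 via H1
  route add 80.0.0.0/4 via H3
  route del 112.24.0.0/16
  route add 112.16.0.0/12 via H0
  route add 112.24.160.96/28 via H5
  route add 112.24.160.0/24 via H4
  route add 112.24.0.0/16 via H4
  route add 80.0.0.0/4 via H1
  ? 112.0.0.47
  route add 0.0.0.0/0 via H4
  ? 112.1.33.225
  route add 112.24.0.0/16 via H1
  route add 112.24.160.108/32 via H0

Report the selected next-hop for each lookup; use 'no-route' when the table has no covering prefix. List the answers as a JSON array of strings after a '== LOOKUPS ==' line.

Trace:
  add 84.21.160.0/20 -> H4 at depth 20
  - 84.21.160.0/20 clear@20
  add 84.21.161.32/27 -> H0 at depth 27
  lookup 84.21.161.32: bits 010101000001010110100001001 walk d0:-→d1:-→d2:-→d3:-→d4:-→d5:-→d6:-→d7:-→d8:-→d9:-→d10:-→d11:-→d12:-→d13:-→d14:-→d15:-→d16:-→d17:-→d18:-→d19:-→d20:-→d21:-→d22:-→d23:-→d24:-→d25:-→d26:-→d27:H0 -> H0
  lookup 84.21.161.54: bits 010101000001010110100001001 walk d0:-→d1:-→d2:-→d3:-→d4:-→d5:-→d6:-→d7:-→d8:-→d9:-→d10:-→d11:-→d12:-→d13:-→d14:-→d15:-→d16:-→d17:-→d18:-→d19:-→d20:-→d21:-→d22:-→d23:-→d24:-→d25:-→d26:-→d27:H0 -> H0
  add 0.0.0.0/0 -> H2 at depth 0
  lookup 84.21.161.33: bits 010101000001010110100001001 walk d0:H2→d1:-→d2:-→d3:-→d4:-→d5:-→d6:-→d7:-→d8:-→d9:-→d10:-→d11:-→d12:-→d13:-→d14:-→d15:-→d16:-→d17:-→d18:-→d19:-→d20:-→d21:-→d22:-→d23:-→d24:-→d25:-→d26:-→d27:H0 -> H0
  add 112.24.160.0/20 -> H0 at depth 20
  add 112.24.160.108/32 -> H0 at depth 32
  lookup 112.24.160.108: bits 01110000000110001010000001101100 walk d0:H2→d1:-→d2:-→d3:-→d4:-→d5:-→d6:-→d7:-→d8:-→d9:-→d10:-→d11:-→d12:-→d13:-→d14:-→d15:-→d16:-→d17:-→d18:-→d19:-→d20:H0→d21:-→d22:-→d23:-→d24:-→d25:-→d26:-→d27:-→d28:-→d29:-→d30:-→d31:-→d32:H0 -> H0
  add 0.0.0.0/0 -> H0 at depth 0
  - 0.0.0.0/0 clear@0
  add 84.21.161.33/32 -> H1 at depth 32
  add 112.24.160.108/30 -> H2 at depth 30
  lookup 112.24.160.108: bits 01110000000110001010000001101100 walk d0:-→d1:-→d2:-→d3:-→d4:-→d5:-→d6:-→d7:-→d8:-→d9:-→d10:-→d11:-→d12:-→d13:-→d14:-→d15:-→d16:-→d17:-→d18:-→d19:-→d20:H0→d21:-→d22:-→d23:-→d24:-→d25:-→d26:-→d27:-→d28:-→d29:-→d30:H2→d31:-→d32:H0 -> H0
  add 84.21.161.33/32 -> H5 at depth 32
  lookup 84.21.161.50: bits 010101000001010110100001001 walk d0:-→d1:-→d2:-→d3:-→d4:-→d5:-→d6:-→d7:-→d8:-→d9:-→d10:-→d11:-→d12:-→d13:-→d14:-→d15:-→d16:-→d17:-→d18:-→d19:-→d20:-→d21:-→d22:-→d23:-→d24:-→d25:-→d26:-→d27:H0 -> H0
  lookup 112.24.160.106: bits 01110000000110001010000001101 walk d0:-→d1:-→d2:-→d3:-→d4:-→d5:-→d6:-→d7:-→d8:-→d9:-→d10:-→d11:-→d12:-→d13:-→d14:-→d15:-→d16:-→d17:-→d18:-→d19:-→d20:H0→d21:-→d22:-→d23:-→d24:-→d25:-→d26:-→d27:-→d28:-→d29:- -> H0
  add 112.0.0.0/9 -> H5 at depth 9
  add 112.0.0.0/8 -> H4 at depth 8
  add 84.21.161.33/32 -> H5 at depth 32
  add 112.16.0.0/12 -> H2 at depth 12
  lookup 112.24.160.199: bits 011100000001100010100000 walk d0:-→d1:-→d2:-→d3:-→d4:-→d5:-→d6:-→d7:-→d8:H4→d9:H5→d10:-→d11:-→d12:H2→d13:-→d14:-→d15:-→d16:-→d17:-→d18:-→d19:-→d20:H0→d21:-→d22:-→d23:-→d24:- -> H0
  lookup 112.0.0.6: bits 01110000000 walk d0:-→d1:-→d2:-→d3:-→d4:-→d5:-→d6:-→d7:-→d8:H4→d9:H5→d10:-→d11:- -> H5
  lookup 112.24.160.108: bits 01110000000110001010000001101100 walk d0:-→d1:-→d2:-→d3:-→d4:-→d5:-→d6:-→d7:-→d8:H4→d9:H5→d10:-→d11:-→d12:H2→d13:-→d14:-→d15:-→d16:-→d17:-→d18:-→d19:-→d20:H0→d21:-→d22:-→d23:-→d24:-→d25:-→d26:-→d27:-→d28:-→d29:-→d30:H2→d31:-→d32:H0 -> H0
  lookup 112.152.160.108: bits 01110000 walk d0:-→d1:-→d2:-→d3:-→d4:-→d5:-→d6:-→d7:-→d8:H4 -> H4
  lookup 112.24.163.175: bits 0111000000011000101000 walk d0:-→d1:-→d2:-→d3:-→d4:-→d5:-→d6:-→d7:-→d8:H4→d9:H5→d10:-→d11:-→d12:H2→d13:-→d14:-→d15:-→d16:-→d17:-→d18:-→d19:-→d20:H0→d21:-→d22:- -> H0
  add 112.24.0.0/16 -> H1 at depth 16
  add 80.0.0.0/4 -> H3 at depth 4
  - 112.24.0.0/16 clear@16
  add 112.16.0.0/12 -> H0 at depth 12
  add 112.24.160.96/28 -> H5 at depth 28
  add 112.24.160.0/24 -> H4 at depth 24
  add 112.24.0.0/16 -> H4 at depth 16
  add 80.0.0.0/4 -> H1 at depth 4
  lookup 112.0.0.47: bits 01110000000 walk d0:-→d1:-→d2:-→d3:-→d4:-→d5:-→d6:-→d7:-→d8:H4→d9:H5→d10:-→d11:- -> H5
  add 0.0.0.0/0 -> H4 at depth 0
  lookup 112.1.33.225: bits 01110000000 walk d0:H4→d1:-→d2:-→d3:-→d4:-→d5:-→d6:-→d7:-→d8:H4→d9:H5→d10:-→d11:- -> H5
  add 112.24.0.0/16 -> H1 at depth 16
  add 112.24.160.108/32 -> H0 at depth 32

== LOOKUPS ==
["H0","H0","H0","H0","H0","H0","H0","H0","H5","H0","H4","H0","H5","H5"]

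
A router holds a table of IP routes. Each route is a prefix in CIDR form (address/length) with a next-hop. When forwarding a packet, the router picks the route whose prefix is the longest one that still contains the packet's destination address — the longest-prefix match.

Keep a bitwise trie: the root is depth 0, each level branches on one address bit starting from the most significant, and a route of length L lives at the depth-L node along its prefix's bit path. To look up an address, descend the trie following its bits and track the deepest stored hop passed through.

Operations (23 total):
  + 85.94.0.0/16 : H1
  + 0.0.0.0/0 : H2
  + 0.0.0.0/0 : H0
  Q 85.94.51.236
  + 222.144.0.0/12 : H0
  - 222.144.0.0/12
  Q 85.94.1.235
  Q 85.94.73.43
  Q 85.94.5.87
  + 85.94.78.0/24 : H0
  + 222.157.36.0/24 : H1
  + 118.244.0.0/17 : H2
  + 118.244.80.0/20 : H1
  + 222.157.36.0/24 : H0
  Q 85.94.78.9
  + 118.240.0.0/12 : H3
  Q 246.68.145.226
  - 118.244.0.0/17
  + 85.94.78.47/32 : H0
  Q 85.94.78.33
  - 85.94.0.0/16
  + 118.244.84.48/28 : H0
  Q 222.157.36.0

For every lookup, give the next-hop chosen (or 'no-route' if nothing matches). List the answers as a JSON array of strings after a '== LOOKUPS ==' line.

Trace:
  + 85.94.0.0/16 (H1) depth=16
  + 0.0.0.0/0 (H2) depth=0
  + 0.0.0.0/0 (H0) depth=0
  Q 85.94.51.236: descend 0101010101011110 ; hops seen [H0,H1] ; pick H1
  + 222.144.0.0/12 (H0) depth=12
  del 222.144.0.0/12 (clear depth 12)
  Q 85.94.1.235: descend 0101010101011110 ; hops seen [H0,H1] ; pick H1
  Q 85.94.73.43: descend 0101010101011110 ; hops seen [H0,H1] ; pick H1
  Q 85.94.5.87: descend 0101010101011110 ; hops seen [H0,H1] ; pick H1
  + 85.94.78.0/24 (H0) depth=24
  + 222.157.36.0/24 (H1) depth=24
  + 118.244.0.0/17 (H2) depth=17
  + 118.244.80.0/20 (H1) depth=20
  + 222.157.36.0/24 (H0) depth=24
  Q 85.94.78.9: descend 010101010101111001001110 ; hops seen [H0,H1,H0] ; pick H0
  + 118.240.0.0/12 (H3) depth=12
  Q 246.68.145.226: descend 11 ; hops seen [H0] ; pick H0
  del 118.244.0.0/17 (clear depth 17)
  + 85.94.78.47/32 (H0) depth=32
  Q 85.94.78.33: descend 0101010101011110010011100010 ; hops seen [H0,H1,H0] ; pick H0
  del 85.94.0.0/16 (clear depth 16)
  + 118.244.84.48/28 (H0) depth=28
  Q 222.157.36.0: descend 110111101001110100100100 ; hops seen [H0,H0] ; pick H0

== LOOKUPS ==
["H1","H1","H1","H1","H0","H0","H0","H0"]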